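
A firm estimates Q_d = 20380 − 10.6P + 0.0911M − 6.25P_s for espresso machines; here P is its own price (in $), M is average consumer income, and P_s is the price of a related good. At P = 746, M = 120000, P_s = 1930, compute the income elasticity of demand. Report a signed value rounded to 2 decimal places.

At the given values, Q_d = 20380 − 10.6(746) + 0.0911(120000) − 6.25(1930) = 11341.9.
∂Q_d/∂M = 0.0911.
E = (0.0911) × (120000/11341.9) = 0.9638…

0.96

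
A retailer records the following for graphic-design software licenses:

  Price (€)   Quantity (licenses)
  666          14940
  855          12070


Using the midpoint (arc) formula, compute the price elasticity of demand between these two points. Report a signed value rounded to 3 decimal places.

-0.855

%ΔQ = (12070 − 14940) / [(14940 + 12070)/2] = -2870/13505 = -0.212513…
%ΔP = (855 − 666) / [(666 + 855)/2] = 189/760.5 = 0.248520…
Arc Ed = %ΔQ / %ΔP = (-2870/13505) / (189/760.5) = -0.85511…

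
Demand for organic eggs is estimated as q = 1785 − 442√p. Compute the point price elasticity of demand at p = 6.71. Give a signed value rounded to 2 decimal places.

-0.89

dq/dp = −442/(2√p) = -85.3161. At p = 6.71, q = 640.058.
Ed = (dq/dp)·(p/q) = (-85.3161) × (6.71/640.058) = -0.8944…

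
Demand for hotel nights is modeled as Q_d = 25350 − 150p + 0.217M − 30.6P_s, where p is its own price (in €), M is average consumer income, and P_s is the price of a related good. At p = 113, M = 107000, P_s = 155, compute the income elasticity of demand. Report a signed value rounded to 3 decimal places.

0.864

At the given values, Q_d = 25350 − 150(113) + 0.217(107000) − 30.6(155) = 26876.
∂Q_d/∂M = 0.217.
E = (0.217) × (107000/26876) = 0.86393…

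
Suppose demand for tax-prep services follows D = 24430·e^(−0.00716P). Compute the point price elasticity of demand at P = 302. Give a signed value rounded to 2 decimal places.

-2.16

dD/dP = −0.00716·D = -20.1258. At P = 302, D = 2810.86.
Ed = (dD/dP)·(P/D) = (-20.1258) × (302/2810.86) = -2.1623…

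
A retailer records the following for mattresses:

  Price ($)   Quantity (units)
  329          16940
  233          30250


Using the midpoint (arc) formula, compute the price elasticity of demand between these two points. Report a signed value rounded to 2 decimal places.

%ΔQ = (30250 − 16940) / [(16940 + 30250)/2] = 13310/23595 = 0.564102…
%ΔP = (233 − 329) / [(329 + 233)/2] = -96/281 = -0.341637…
Arc Ed = %ΔQ / %ΔP = (13310/23595) / (-96/281) = -1.6511…

-1.65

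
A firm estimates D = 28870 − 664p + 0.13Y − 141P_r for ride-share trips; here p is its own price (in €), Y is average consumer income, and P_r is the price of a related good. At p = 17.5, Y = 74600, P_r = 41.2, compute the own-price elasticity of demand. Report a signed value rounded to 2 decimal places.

At the given values, D = 28870 − 664(17.5) + 0.13(74600) − 141(41.2) = 21138.8.
∂D/∂p = −664.
E = (-664) × (17.5/21138.8) = -0.5497…

-0.55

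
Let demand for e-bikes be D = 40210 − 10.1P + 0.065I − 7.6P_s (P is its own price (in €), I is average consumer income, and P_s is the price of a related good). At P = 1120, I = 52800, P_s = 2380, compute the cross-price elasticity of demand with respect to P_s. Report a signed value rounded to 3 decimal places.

-1.270

At the given values, D = 40210 − 10.1(1120) + 0.065(52800) − 7.6(2380) = 14242.
∂D/∂P_s = -7.6.
E = (-7.6) × (2380/14242) = -1.27004…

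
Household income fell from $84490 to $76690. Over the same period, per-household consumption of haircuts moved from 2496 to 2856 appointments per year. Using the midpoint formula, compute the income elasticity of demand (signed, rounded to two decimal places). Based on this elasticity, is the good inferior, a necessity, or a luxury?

-1.39; inferior

%ΔQ = (2856 − 2496)/[( 2496 + 2856)/2] = 360/2676 = 0.134529…
%ΔIncome = (76690 − 84490)/[( 84490 + 76690)/2] = -7800/80590 = -0.096786…
E_income = (360/2676) / (-7800/80590) = -1.3899…
E_income < 0 ⇒ inferior good.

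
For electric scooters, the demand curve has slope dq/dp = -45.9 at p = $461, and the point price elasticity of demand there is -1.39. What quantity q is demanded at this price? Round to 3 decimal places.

Ed = (dq/dp)·(p/q) ⇒ q = (dq/dp)·p/Ed = (-45.9)·461/(-1.39) = 15222.94964…

15222.950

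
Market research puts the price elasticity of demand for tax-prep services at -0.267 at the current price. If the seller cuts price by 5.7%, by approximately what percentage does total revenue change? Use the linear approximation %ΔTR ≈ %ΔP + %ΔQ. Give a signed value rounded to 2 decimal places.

-4.18%

%ΔQ ≈ Ed × %ΔP = (-0.267) × (-5.7%) = +1.5219%
%ΔTR ≈ %ΔP + %ΔQ = (-5.7%) + (+1.5219%) = -4.1781%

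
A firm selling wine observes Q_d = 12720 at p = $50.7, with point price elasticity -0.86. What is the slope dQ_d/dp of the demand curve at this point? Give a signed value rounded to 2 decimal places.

Ed = (dQ_d/dp)·(p/Q_d) ⇒ dQ_d/dp = Ed·Q_d/p = (-0.86)·12720/50.7 = -215.7633…

-215.76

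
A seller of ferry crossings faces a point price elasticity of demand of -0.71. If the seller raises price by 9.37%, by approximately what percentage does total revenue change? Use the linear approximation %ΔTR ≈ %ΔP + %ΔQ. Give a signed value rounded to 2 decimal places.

+2.72%

%ΔQ ≈ Ed × %ΔP = (-0.71) × (+9.37%) = -6.6527%
%ΔTR ≈ %ΔP + %ΔQ = (+9.37%) + (-6.6527%) = +2.7173%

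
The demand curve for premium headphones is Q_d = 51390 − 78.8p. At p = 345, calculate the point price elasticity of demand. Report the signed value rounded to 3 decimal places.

-1.123

dQ_d/dp = −78.8. At p = 345, Q_d = 51390 − 78.8(345) = 24204.
Ed = (dQ_d/dp)·(p/Q_d) = −78.8 × (345/24204) = -1.12320…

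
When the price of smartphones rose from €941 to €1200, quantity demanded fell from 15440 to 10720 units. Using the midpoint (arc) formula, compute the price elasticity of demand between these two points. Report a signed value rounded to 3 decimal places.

-1.491

%ΔQ = (10720 − 15440) / [(15440 + 10720)/2] = -4720/13080 = -0.360856…
%ΔP = (1200 − 941) / [(941 + 1200)/2] = 259/1070.5 = 0.241943…
Arc Ed = %ΔQ / %ΔP = (-4720/13080) / (259/1070.5) = -1.49149…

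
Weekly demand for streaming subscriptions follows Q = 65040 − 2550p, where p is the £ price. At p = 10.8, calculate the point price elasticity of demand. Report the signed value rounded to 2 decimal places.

-0.73

dQ/dp = −2550. At p = 10.8, Q = 65040 − 2550(10.8) = 37500.
Ed = (dQ/dp)·(p/Q) = −2550 × (10.8/37500) = -0.7344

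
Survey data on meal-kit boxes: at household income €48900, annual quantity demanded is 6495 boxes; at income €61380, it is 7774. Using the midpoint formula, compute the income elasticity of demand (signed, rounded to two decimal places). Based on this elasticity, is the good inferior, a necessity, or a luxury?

%ΔQ = (7774 − 6495)/[( 6495 + 7774)/2] = 1279/7134.5 = 0.179269…
%ΔIncome = (61380 − 48900)/[( 48900 + 61380)/2] = 12480/55140 = 0.226332…
E_income = (1279/7134.5) / (12480/55140) = 0.7920…
0 < E_income < 1 ⇒ normal good, necessity.

0.79; necessity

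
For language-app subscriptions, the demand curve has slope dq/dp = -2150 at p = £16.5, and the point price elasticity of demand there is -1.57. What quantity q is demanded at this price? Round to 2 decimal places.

Ed = (dq/dp)·(p/q) ⇒ q = (dq/dp)·p/Ed = (-2150)·16.5/(-1.57) = 22595.5414…

22595.54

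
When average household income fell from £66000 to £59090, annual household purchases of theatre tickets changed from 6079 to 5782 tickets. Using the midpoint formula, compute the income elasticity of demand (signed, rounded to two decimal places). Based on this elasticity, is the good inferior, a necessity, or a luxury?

%ΔQ = (5782 − 6079)/[( 6079 + 5782)/2] = -297/5930.5 = -0.050080…
%ΔIncome = (59090 − 66000)/[( 66000 + 59090)/2] = -6910/62545 = -0.110480…
E_income = (-297/5930.5) / (-6910/62545) = 0.4532…
0 < E_income < 1 ⇒ normal good, necessity.

0.45; necessity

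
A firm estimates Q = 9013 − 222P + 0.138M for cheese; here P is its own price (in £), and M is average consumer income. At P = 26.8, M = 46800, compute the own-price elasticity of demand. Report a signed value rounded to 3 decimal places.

At the given values, Q = 9013 − 222(26.8) + 0.138(46800) = 9521.8.
∂Q/∂P = −222.
E = (-222) × (26.8/9521.8) = -0.62483…

-0.625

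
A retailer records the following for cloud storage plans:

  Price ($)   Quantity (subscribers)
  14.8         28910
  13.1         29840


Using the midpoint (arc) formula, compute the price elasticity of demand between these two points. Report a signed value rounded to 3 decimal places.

%ΔQ = (29840 − 28910) / [(28910 + 29840)/2] = 930/29375 = 0.031659…
%ΔP = (13.1 − 14.8) / [(14.8 + 13.1)/2] = -1.7/13.95 = -0.121863…
Arc Ed = %ΔQ / %ΔP = (930/29375) / (-1.7/13.95) = -0.25979…

-0.260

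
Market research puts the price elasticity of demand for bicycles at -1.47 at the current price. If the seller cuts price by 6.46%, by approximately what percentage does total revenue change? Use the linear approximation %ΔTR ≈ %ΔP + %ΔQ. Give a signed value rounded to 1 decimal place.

%ΔQ ≈ Ed × %ΔP = (-1.47) × (-6.46%) = +9.4962%
%ΔTR ≈ %ΔP + %ΔQ = (-6.46%) + (+9.4962%) = +3.0362%

+3.0%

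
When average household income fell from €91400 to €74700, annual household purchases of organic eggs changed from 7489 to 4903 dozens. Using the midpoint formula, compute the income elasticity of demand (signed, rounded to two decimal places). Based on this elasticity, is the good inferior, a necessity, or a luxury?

%ΔQ = (4903 − 7489)/[( 7489 + 4903)/2] = -2586/6196 = -0.417366…
%ΔIncome = (74700 − 91400)/[( 91400 + 74700)/2] = -16700/83050 = -0.201083…
E_income = (-2586/6196) / (-16700/83050) = 2.0755…
E_income > 1 ⇒ normal good, luxury.

2.08; luxury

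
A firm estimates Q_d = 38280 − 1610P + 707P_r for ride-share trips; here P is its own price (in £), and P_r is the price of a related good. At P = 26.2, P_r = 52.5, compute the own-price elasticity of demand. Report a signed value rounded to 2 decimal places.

-1.27

At the given values, Q_d = 38280 − 1610(26.2) + 707(52.5) = 33215.5.
∂Q_d/∂P = −1610.
E = (-1610) × (26.2/33215.5) = -1.2699…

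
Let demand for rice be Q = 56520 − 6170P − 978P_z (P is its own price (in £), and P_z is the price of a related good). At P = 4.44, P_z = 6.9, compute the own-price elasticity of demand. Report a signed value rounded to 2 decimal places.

-1.22

At the given values, Q = 56520 − 6170(4.44) − 978(6.9) = 22377.
∂Q/∂P = −6170.
E = (-6170) × (4.44/22377) = -1.2242…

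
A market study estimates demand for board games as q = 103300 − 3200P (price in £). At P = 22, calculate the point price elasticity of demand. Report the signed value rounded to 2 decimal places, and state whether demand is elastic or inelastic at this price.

dq/dP = −3200. At P = 22, q = 103300 − 3200(22) = 32900.
Ed = (dq/dP)·(P/q) = −3200 × (22/32900) = -2.1398…
|Ed| = 2.14 > 1, so demand is elastic.

-2.14; elastic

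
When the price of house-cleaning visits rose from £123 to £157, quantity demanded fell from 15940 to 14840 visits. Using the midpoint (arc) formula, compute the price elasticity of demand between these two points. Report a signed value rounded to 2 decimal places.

-0.29

%ΔQ = (14840 − 15940) / [(15940 + 14840)/2] = -1100/15390 = -0.071474…
%ΔP = (157 − 123) / [(123 + 157)/2] = 34/140 = 0.242857…
Arc Ed = %ΔQ / %ΔP = (-1100/15390) / (34/140) = -0.2943…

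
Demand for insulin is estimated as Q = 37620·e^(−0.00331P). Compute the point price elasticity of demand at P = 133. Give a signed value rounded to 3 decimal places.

-0.440

dQ/dP = −0.00331·Q = -80.1784. At P = 133, Q = 24223.1.
Ed = (dQ/dP)·(P/Q) = (-80.1784) × (133/24223.1) = -0.44023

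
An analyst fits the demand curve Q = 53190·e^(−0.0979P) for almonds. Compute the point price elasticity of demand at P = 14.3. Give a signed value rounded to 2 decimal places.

dQ/dP = −0.0979·Q = -1284.14. At P = 14.3, Q = 13116.9.
Ed = (dQ/dP)·(P/Q) = (-1284.14) × (14.3/13116.9) = -1.3999…

-1.40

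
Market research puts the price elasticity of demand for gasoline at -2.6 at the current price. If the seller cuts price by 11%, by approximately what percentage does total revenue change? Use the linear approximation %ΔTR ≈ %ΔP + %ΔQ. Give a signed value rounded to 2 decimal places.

+17.60%

%ΔQ ≈ Ed × %ΔP = (-2.6) × (-11%) = +28.6000%
%ΔTR ≈ %ΔP + %ΔQ = (-11%) + (+28.6000%) = +17.6000%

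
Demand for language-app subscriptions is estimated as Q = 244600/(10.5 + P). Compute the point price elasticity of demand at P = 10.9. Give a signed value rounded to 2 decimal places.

-0.51

dQ/dP = −244600/(10.5 + P)² = -534.108. At P = 10.9, Q = 11429.9.
Ed = (dQ/dP)·(P/Q) = (-534.108) × (10.9/11429.9) = -0.5093…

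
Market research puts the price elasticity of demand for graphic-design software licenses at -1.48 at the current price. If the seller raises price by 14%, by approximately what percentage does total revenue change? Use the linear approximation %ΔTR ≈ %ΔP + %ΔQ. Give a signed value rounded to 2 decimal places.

%ΔQ ≈ Ed × %ΔP = (-1.48) × (+14%) = -20.7200%
%ΔTR ≈ %ΔP + %ΔQ = (+14%) + (-20.7200%) = -6.7200%

-6.72%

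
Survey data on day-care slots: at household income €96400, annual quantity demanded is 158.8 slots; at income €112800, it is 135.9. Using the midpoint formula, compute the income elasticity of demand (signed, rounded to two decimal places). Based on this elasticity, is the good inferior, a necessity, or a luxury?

%ΔQ = (135.9 − 158.8)/[( 158.8 + 135.9)/2] = -22.9/147.35 = -0.155412…
%ΔIncome = (112800 − 96400)/[( 96400 + 112800)/2] = 16400/104600 = 0.156787…
E_income = (-22.9/147.35) / (16400/104600) = -0.9912…
E_income < 0 ⇒ inferior good.

-0.99; inferior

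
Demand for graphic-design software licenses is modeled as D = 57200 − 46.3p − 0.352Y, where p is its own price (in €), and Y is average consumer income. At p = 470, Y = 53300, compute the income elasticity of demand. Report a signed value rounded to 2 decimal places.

-1.12

At the given values, D = 57200 − 46.3(470) − 0.352(53300) = 16677.4.
∂D/∂Y = -0.352.
E = (-0.352) × (53300/16677.4) = -1.1249…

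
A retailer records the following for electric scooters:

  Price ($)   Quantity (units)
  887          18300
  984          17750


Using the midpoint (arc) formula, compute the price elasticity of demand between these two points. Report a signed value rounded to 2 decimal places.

%ΔQ = (17750 − 18300) / [(18300 + 17750)/2] = -550/18025 = -0.030513…
%ΔP = (984 − 887) / [(887 + 984)/2] = 97/935.5 = 0.103687…
Arc Ed = %ΔQ / %ΔP = (-550/18025) / (97/935.5) = -0.2942…

-0.29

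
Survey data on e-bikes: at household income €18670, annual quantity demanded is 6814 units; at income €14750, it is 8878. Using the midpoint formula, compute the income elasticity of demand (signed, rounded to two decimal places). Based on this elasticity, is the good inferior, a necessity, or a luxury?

-1.12; inferior

%ΔQ = (8878 − 6814)/[( 6814 + 8878)/2] = 2064/7846 = 0.263063…
%ΔIncome = (14750 − 18670)/[( 18670 + 14750)/2] = -3920/16710 = -0.234590…
E_income = (2064/7846) / (-3920/16710) = -1.1213…
E_income < 0 ⇒ inferior good.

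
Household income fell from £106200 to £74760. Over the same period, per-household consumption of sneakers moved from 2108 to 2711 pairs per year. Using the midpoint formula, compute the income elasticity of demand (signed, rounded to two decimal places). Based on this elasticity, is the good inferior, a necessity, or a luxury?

%ΔQ = (2711 − 2108)/[( 2108 + 2711)/2] = 603/2409.5 = 0.250259…
%ΔIncome = (74760 − 106200)/[( 106200 + 74760)/2] = -31440/90480 = -0.347480…
E_income = (603/2409.5) / (-31440/90480) = -0.7202…
E_income < 0 ⇒ inferior good.

-0.72; inferior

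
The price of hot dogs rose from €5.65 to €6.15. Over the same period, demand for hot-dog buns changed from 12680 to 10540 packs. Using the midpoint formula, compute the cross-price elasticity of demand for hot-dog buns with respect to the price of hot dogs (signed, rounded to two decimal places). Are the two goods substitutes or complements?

%ΔQ_{hot-dog buns} = (10540 − 12680)/avg = -2140/11610 = -0.184323…
%ΔP_{hot dogs} = (6.15 − 5.65)/avg = 0.5/5.9 = 0.084745…
E_cross = (-2140/11610) / (0.5/5.9) = -2.1750…
E_cross < 0 ⇒ the goods are complements.

-2.18; complements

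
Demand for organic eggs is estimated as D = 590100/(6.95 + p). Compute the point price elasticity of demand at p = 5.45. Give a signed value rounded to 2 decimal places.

dD/dp = −590100/(6.95 + p)² = -3837.8. At p = 5.45, D = 47588.7.
Ed = (dD/dp)·(p/D) = (-3837.8) × (5.45/47588.7) = -0.4395…

-0.44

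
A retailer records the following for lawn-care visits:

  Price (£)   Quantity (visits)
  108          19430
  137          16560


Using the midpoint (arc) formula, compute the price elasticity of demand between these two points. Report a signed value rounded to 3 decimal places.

%ΔQ = (16560 − 19430) / [(19430 + 16560)/2] = -2870/17995 = -0.159488…
%ΔP = (137 − 108) / [(108 + 137)/2] = 29/122.5 = 0.236734…
Arc Ed = %ΔQ / %ΔP = (-2870/17995) / (29/122.5) = -0.67370…

-0.674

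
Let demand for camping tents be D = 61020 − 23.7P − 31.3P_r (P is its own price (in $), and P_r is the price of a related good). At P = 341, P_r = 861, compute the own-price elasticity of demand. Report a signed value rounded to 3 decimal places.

-0.311

At the given values, D = 61020 − 23.7(341) − 31.3(861) = 25989.
∂D/∂P = −23.7.
E = (-23.7) × (341/25989) = -0.31096…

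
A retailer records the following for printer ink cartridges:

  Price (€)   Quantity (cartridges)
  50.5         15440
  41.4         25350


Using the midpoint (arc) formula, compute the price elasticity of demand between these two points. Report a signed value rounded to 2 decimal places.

-2.45

%ΔQ = (25350 − 15440) / [(15440 + 25350)/2] = 9910/20395 = 0.485903…
%ΔP = (41.4 − 50.5) / [(50.5 + 41.4)/2] = -9.1/45.95 = -0.198041…
Arc Ed = %ΔQ / %ΔP = (9910/20395) / (-9.1/45.95) = -2.4535…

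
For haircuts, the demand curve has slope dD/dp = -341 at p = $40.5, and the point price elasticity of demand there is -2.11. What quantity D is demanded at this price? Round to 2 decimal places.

6545.26

Ed = (dD/dp)·(p/D) ⇒ D = (dD/dp)·p/Ed = (-341)·40.5/(-2.11) = 6545.2606…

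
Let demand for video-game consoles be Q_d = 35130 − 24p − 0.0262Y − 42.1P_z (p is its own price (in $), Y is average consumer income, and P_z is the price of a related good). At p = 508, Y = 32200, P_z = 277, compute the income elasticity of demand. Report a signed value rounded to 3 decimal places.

-0.081

At the given values, Q_d = 35130 − 24(508) − 0.0262(32200) − 42.1(277) = 10432.66.
∂Q_d/∂Y = -0.0262.
E = (-0.0262) × (32200/10432.66) = -0.08086…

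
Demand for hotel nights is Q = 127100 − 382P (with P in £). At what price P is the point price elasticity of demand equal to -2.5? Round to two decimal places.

237.66

Ed = −382P/(127100 − 382P). Set this equal to -2.5:
382P = 2.5·(127100 − 382P) ⇒ 382P(1 + 2.5) = 2.5·127100
P = 2.5·127100 / (382·3.5) = 237.6589…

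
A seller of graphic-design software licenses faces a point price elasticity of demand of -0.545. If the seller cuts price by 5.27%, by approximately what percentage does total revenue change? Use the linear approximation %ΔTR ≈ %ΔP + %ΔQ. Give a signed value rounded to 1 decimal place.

%ΔQ ≈ Ed × %ΔP = (-0.545) × (-5.27%) = +2.8722%
%ΔTR ≈ %ΔP + %ΔQ = (-5.27%) + (+2.8722%) = -2.3979%

-2.4%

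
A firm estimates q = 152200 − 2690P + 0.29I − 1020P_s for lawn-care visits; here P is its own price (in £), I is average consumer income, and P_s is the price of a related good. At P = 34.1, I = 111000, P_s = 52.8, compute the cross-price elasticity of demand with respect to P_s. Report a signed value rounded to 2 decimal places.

-1.39

At the given values, q = 152200 − 2690(34.1) + 0.29(111000) − 1020(52.8) = 38805.
∂q/∂P_s = -1020.
E = (-1020) × (52.8/38805) = -1.3878…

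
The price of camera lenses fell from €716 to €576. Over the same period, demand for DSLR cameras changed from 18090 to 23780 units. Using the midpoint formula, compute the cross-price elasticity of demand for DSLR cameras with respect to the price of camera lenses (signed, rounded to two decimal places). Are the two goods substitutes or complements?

-1.25; complements

%ΔQ_{DSLR cameras} = (23780 − 18090)/avg = 5690/20935 = 0.271793…
%ΔP_{camera lenses} = (576 − 716)/avg = -140/646 = -0.216718…
E_cross = (5690/20935) / (-140/646) = -1.2541…
E_cross < 0 ⇒ the goods are complements.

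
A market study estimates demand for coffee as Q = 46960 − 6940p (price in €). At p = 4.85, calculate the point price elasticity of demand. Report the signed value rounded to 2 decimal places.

-2.53

dQ/dp = −6940. At p = 4.85, Q = 46960 − 6940(4.85) = 13301.
Ed = (dQ/dp)·(p/Q) = −6940 × (4.85/13301) = -2.5305…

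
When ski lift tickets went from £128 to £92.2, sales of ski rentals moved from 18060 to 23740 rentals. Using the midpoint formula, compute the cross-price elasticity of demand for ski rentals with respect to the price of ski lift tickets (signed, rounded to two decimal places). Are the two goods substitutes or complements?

%ΔQ_{ski rentals} = (23740 − 18060)/avg = 5680/20900 = 0.271770…
%ΔP_{ski lift tickets} = (92.2 − 128)/avg = -35.8/110.1 = -0.325158…
E_cross = (5680/20900) / (-35.8/110.1) = -0.8358…
E_cross < 0 ⇒ the goods are complements.

-0.84; complements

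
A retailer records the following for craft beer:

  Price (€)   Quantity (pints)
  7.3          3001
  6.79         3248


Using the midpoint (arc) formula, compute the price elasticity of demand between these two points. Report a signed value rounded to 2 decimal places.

%ΔQ = (3248 − 3001) / [(3001 + 3248)/2] = 247/3124.5 = 0.079052…
%ΔP = (6.79 − 7.3) / [(7.3 + 6.79)/2] = -0.51/7.045 = -0.072391…
Arc Ed = %ΔQ / %ΔP = (247/3124.5) / (-0.51/7.045) = -1.0920…

-1.09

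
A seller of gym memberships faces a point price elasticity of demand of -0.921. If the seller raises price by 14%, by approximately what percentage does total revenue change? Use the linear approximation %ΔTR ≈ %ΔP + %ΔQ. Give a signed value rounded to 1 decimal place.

%ΔQ ≈ Ed × %ΔP = (-0.921) × (+14%) = -12.8940%
%ΔTR ≈ %ΔP + %ΔQ = (+14%) + (-12.8940%) = +1.1060%

+1.1%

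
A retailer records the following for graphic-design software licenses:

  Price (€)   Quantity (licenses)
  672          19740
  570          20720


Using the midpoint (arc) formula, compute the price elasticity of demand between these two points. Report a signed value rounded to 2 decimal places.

%ΔQ = (20720 − 19740) / [(19740 + 20720)/2] = 980/20230 = 0.048442…
%ΔP = (570 − 672) / [(672 + 570)/2] = -102/621 = -0.164251…
Arc Ed = %ΔQ / %ΔP = (980/20230) / (-102/621) = -0.2949…

-0.29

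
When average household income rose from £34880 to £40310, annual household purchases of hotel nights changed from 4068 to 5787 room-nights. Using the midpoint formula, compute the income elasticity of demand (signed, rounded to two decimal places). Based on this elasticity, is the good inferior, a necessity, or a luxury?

2.42; luxury

%ΔQ = (5787 − 4068)/[( 4068 + 5787)/2] = 1719/4927.5 = 0.348858…
%ΔIncome = (40310 − 34880)/[( 34880 + 40310)/2] = 5430/37595 = 0.144434…
E_income = (1719/4927.5) / (5430/37595) = 2.4153…
E_income > 1 ⇒ normal good, luxury.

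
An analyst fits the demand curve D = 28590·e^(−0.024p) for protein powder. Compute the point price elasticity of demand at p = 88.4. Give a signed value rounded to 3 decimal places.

-2.122

dD/dp = −0.024·D = -82.2292. At p = 88.4, D = 3426.22.
Ed = (dD/dp)·(p/D) = (-82.2292) × (88.4/3426.22) = -2.1216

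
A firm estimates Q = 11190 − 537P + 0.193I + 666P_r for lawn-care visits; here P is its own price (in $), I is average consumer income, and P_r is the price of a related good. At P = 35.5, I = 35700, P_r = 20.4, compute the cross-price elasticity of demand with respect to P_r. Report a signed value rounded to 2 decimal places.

1.08

At the given values, Q = 11190 − 537(35.5) + 0.193(35700) + 666(20.4) = 12603.
∂Q/∂P_r = 666.
E = (666) × (20.4/12603) = 1.0780…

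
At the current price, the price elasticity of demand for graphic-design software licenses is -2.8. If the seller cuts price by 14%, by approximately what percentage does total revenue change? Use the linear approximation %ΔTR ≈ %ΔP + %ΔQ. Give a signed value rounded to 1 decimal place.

+25.2%

%ΔQ ≈ Ed × %ΔP = (-2.8) × (-14%) = +39.2000%
%ΔTR ≈ %ΔP + %ΔQ = (-14%) + (+39.2000%) = +25.2000%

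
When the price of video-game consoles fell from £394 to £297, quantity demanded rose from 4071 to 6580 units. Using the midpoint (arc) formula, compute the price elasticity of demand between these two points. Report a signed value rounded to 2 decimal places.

%ΔQ = (6580 − 4071) / [(4071 + 6580)/2] = 2509/5325.5 = 0.471129…
%ΔP = (297 − 394) / [(394 + 297)/2] = -97/345.5 = -0.280752…
Arc Ed = %ΔQ / %ΔP = (2509/5325.5) / (-97/345.5) = -1.6780…

-1.68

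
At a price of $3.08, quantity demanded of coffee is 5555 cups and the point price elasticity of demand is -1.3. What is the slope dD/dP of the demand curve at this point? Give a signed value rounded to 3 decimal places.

-2344.643

Ed = (dD/dP)·(P/D) ⇒ dD/dP = Ed·D/P = (-1.3)·5555/3.08 = -2344.64285…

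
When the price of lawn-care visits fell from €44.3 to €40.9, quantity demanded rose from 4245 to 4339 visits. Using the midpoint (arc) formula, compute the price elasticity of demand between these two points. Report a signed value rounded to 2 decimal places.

%ΔQ = (4339 − 4245) / [(4245 + 4339)/2] = 94/4292 = 0.021901…
%ΔP = (40.9 − 44.3) / [(44.3 + 40.9)/2] = -3.4/42.6 = -0.079812…
Arc Ed = %ΔQ / %ΔP = (94/4292) / (-3.4/42.6) = -0.2744…

-0.27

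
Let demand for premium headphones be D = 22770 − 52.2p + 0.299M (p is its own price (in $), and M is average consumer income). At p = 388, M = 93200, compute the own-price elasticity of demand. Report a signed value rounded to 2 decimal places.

At the given values, D = 22770 − 52.2(388) + 0.299(93200) = 30383.2.
∂D/∂p = −52.2.
E = (-52.2) × (388/30383.2) = -0.6666…

-0.67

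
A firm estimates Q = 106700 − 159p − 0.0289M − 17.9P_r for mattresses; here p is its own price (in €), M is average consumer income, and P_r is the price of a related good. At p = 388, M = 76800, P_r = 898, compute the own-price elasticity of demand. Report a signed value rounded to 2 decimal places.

-2.31

At the given values, Q = 106700 − 159(388) − 0.0289(76800) − 17.9(898) = 26714.28.
∂Q/∂p = −159.
E = (-159) × (388/26714.28) = -2.3093…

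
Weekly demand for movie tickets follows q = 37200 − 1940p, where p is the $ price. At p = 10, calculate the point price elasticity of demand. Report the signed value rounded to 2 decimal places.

-1.09

dq/dp = −1940. At p = 10, q = 37200 − 1940(10) = 17800.
Ed = (dq/dp)·(p/q) = −1940 × (10/17800) = -1.0898…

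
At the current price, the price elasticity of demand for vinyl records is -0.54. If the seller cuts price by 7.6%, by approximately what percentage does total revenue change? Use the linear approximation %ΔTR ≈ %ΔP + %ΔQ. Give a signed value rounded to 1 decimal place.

-3.5%

%ΔQ ≈ Ed × %ΔP = (-0.54) × (-7.6%) = +4.1040%
%ΔTR ≈ %ΔP + %ΔQ = (-7.6%) + (+4.1040%) = -3.4960%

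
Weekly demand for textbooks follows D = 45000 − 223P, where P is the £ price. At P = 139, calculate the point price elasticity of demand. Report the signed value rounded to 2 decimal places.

dD/dP = −223. At P = 139, D = 45000 − 223(139) = 14003.
Ed = (dD/dP)·(P/D) = −223 × (139/14003) = -2.2135…

-2.21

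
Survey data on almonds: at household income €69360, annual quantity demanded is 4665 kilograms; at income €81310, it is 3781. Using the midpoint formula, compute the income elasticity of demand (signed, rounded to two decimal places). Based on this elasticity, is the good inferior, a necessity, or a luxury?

%ΔQ = (3781 − 4665)/[( 4665 + 3781)/2] = -884/4223 = -0.209329…
%ΔIncome = (81310 − 69360)/[( 69360 + 81310)/2] = 11950/75335 = 0.158624…
E_income = (-884/4223) / (11950/75335) = -1.3196…
E_income < 0 ⇒ inferior good.

-1.32; inferior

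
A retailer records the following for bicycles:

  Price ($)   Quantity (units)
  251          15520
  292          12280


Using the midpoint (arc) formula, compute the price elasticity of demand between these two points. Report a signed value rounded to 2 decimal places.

-1.54

%ΔQ = (12280 − 15520) / [(15520 + 12280)/2] = -3240/13900 = -0.233093…
%ΔP = (292 − 251) / [(251 + 292)/2] = 41/271.5 = 0.151012…
Arc Ed = %ΔQ / %ΔP = (-3240/13900) / (41/271.5) = -1.5435…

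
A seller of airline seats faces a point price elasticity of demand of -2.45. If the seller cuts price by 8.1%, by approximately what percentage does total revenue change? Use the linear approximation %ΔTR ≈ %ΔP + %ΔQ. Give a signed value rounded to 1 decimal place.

%ΔQ ≈ Ed × %ΔP = (-2.45) × (-8.1%) = +19.8450%
%ΔTR ≈ %ΔP + %ΔQ = (-8.1%) + (+19.8450%) = +11.7450%

+11.7%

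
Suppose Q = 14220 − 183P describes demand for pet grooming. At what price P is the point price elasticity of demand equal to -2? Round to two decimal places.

51.80

Ed = −183P/(14220 − 183P). Set this equal to -2:
183P = 2·(14220 − 183P) ⇒ 183P(1 + 2) = 2·14220
P = 2·14220 / (183·3) = 51.8032…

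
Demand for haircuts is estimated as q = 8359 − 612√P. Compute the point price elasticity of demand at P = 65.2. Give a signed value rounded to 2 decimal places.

-0.72

dq/dP = −612/(2√P) = -37.8964. At P = 65.2, q = 3417.31.
Ed = (dq/dP)·(P/q) = (-37.8964) × (65.2/3417.31) = -0.7230…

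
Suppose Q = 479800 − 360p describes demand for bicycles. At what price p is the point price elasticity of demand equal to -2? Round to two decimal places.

888.52

Ed = −360p/(479800 − 360p). Set this equal to -2:
360p = 2·(479800 − 360p) ⇒ 360p(1 + 2) = 2·479800
p = 2·479800 / (360·3) = 888.5185…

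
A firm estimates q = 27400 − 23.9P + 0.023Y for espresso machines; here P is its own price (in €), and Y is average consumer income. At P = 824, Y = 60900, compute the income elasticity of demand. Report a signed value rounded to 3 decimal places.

0.154

At the given values, q = 27400 − 23.9(824) + 0.023(60900) = 9107.1.
∂q/∂Y = 0.023.
E = (0.023) × (60900/9107.1) = 0.15380…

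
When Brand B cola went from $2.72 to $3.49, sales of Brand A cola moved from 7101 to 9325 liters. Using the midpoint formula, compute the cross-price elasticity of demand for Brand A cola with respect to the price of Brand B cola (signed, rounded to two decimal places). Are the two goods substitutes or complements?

1.09; substitutes

%ΔQ_{Brand A cola} = (9325 − 7101)/avg = 2224/8213 = 0.270790…
%ΔP_{Brand B cola} = (3.49 − 2.72)/avg = 0.77/3.105 = 0.247987…
E_cross = (2224/8213) / (0.77/3.105) = 1.0919…
E_cross > 0 ⇒ the goods are substitutes.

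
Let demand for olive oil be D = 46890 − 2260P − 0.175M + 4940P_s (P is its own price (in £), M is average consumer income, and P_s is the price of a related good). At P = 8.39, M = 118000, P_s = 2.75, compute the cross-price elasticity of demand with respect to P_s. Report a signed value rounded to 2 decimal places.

0.65

At the given values, D = 46890 − 2260(8.39) − 0.175(118000) + 4940(2.75) = 20863.6.
∂D/∂P_s = 4940.
E = (4940) × (2.75/20863.6) = 0.6511…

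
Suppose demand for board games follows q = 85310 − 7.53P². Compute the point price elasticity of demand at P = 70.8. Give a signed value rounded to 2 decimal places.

dq/dP = −2·7.53·P = -1066.248. At P = 70.8, q = 47564.8208.
Ed = (dq/dP)·(P/q) = (-1066.248) × (70.8/47564.8208) = -1.5871…

-1.59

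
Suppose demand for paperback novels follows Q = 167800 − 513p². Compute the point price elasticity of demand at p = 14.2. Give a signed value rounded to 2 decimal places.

dQ/dp = −2·513·p = -14569.2. At p = 14.2, Q = 64358.68.
Ed = (dQ/dp)·(p/Q) = (-14569.2) × (14.2/64358.68) = -3.2145…

-3.21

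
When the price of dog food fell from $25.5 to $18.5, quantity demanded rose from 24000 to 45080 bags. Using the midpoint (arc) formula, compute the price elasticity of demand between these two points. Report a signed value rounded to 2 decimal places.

%ΔQ = (45080 − 24000) / [(24000 + 45080)/2] = 21080/34540 = 0.610306…
%ΔP = (18.5 − 25.5) / [(25.5 + 18.5)/2] = -7/22 = -0.318181…
Arc Ed = %ΔQ / %ΔP = (21080/34540) / (-7/22) = -1.9181…

-1.92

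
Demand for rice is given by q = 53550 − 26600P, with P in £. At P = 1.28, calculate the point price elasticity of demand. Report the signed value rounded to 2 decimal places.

dq/dP = −26600. At P = 1.28, q = 53550 − 26600(1.28) = 19502.
Ed = (dq/dP)·(P/q) = −26600 × (1.28/19502) = -1.7458…

-1.75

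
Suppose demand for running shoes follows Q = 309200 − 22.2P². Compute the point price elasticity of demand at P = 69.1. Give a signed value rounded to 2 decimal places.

-1.04

dQ/dP = −2·22.2·P = -3068.04. At P = 69.1, Q = 203199.218.
Ed = (dQ/dP)·(P/Q) = (-3068.04) × (69.1/203199.218) = -1.0433…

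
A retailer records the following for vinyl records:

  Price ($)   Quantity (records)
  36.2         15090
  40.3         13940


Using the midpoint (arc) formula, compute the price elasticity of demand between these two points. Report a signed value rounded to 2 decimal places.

-0.74

%ΔQ = (13940 − 15090) / [(15090 + 13940)/2] = -1150/14515 = -0.079228…
%ΔP = (40.3 − 36.2) / [(36.2 + 40.3)/2] = 4.1/38.25 = 0.107189…
Arc Ed = %ΔQ / %ΔP = (-1150/14515) / (4.1/38.25) = -0.7391…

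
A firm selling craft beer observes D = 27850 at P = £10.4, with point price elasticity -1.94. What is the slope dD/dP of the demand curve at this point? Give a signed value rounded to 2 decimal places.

-5195.10

Ed = (dD/dP)·(P/D) ⇒ dD/dP = Ed·D/P = (-1.94)·27850/10.4 = -5195.0961…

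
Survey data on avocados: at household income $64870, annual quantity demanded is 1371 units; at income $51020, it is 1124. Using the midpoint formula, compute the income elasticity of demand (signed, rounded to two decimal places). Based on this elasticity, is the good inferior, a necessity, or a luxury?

0.83; necessity

%ΔQ = (1124 − 1371)/[( 1371 + 1124)/2] = -247/1247.5 = -0.197995…
%ΔIncome = (51020 − 64870)/[( 64870 + 51020)/2] = -13850/57945 = -0.239019…
E_income = (-247/1247.5) / (-13850/57945) = 0.8283…
0 < E_income < 1 ⇒ normal good, necessity.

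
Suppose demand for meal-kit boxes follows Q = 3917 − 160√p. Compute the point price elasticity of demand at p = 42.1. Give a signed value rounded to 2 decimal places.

dQ/dp = −160/(2√p) = -12.3296. At p = 42.1, Q = 2878.85.
Ed = (dQ/dp)·(p/Q) = (-12.3296) × (42.1/2878.85) = -0.1803…

-0.18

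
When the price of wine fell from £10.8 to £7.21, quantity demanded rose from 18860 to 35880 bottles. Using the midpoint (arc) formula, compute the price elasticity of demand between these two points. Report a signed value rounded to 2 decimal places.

-1.56

%ΔQ = (35880 − 18860) / [(18860 + 35880)/2] = 17020/27370 = 0.621848…
%ΔP = (7.21 − 10.8) / [(10.8 + 7.21)/2] = -3.59/9.005 = -0.398667…
Arc Ed = %ΔQ / %ΔP = (17020/27370) / (-3.59/9.005) = -1.5598…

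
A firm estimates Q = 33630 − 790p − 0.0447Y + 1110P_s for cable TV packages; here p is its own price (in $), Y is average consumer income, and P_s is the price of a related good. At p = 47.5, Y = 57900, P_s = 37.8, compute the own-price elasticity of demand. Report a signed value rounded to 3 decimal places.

-1.058

At the given values, Q = 33630 − 790(47.5) − 0.0447(57900) + 1110(37.8) = 35474.87.
∂Q/∂p = −790.
E = (-790) × (47.5/35474.87) = -1.05779…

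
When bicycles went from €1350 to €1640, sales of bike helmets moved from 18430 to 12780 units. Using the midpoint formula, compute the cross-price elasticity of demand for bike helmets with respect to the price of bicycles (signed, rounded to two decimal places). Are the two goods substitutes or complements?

-1.87; complements

%ΔQ_{bike helmets} = (12780 − 18430)/avg = -5650/15605 = -0.362063…
%ΔP_{bicycles} = (1640 − 1350)/avg = 290/1495 = 0.193979…
E_cross = (-5650/15605) / (290/1495) = -1.8664…
E_cross < 0 ⇒ the goods are complements.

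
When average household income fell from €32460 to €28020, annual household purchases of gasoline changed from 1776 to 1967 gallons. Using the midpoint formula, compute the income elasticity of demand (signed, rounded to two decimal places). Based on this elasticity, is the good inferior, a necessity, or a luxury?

%ΔQ = (1967 − 1776)/[( 1776 + 1967)/2] = 191/1871.5 = 0.102057…
%ΔIncome = (28020 − 32460)/[( 32460 + 28020)/2] = -4440/30240 = -0.146825…
E_income = (191/1871.5) / (-4440/30240) = -0.6950…
E_income < 0 ⇒ inferior good.

-0.70; inferior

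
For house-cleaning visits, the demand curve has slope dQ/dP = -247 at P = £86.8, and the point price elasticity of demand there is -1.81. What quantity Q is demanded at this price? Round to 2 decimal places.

11845.08

Ed = (dQ/dP)·(P/Q) ⇒ Q = (dQ/dP)·P/Ed = (-247)·86.8/(-1.81) = 11845.0828…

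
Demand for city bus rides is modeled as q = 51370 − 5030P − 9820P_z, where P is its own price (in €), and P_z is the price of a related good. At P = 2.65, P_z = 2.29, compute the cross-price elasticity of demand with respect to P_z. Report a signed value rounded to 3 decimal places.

-1.446

At the given values, q = 51370 − 5030(2.65) − 9820(2.29) = 15552.7.
∂q/∂P_z = -9820.
E = (-9820) × (2.29/15552.7) = -1.44590…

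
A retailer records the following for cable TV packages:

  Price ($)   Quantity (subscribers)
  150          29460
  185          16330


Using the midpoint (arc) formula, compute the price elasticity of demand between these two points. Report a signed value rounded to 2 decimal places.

%ΔQ = (16330 − 29460) / [(29460 + 16330)/2] = -13130/22895 = -0.573487…
%ΔP = (185 − 150) / [(150 + 185)/2] = 35/167.5 = 0.208955…
Arc Ed = %ΔQ / %ΔP = (-13130/22895) / (35/167.5) = -2.7445…

-2.74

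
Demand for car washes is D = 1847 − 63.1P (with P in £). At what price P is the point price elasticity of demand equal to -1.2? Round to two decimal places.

15.97

Ed = −63.1P/(1847 − 63.1P). Set this equal to -1.2:
63.1P = 1.2·(1847 − 63.1P) ⇒ 63.1P(1 + 1.2) = 1.2·1847
P = 1.2·1847 / (63.1·2.2) = 15.9659…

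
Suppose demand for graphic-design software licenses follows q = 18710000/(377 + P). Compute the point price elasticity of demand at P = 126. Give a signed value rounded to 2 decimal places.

dq/dP = −18710000/(377 + P)² = -73.9499. At P = 126, q = 37196.8.
Ed = (dq/dP)·(P/q) = (-73.9499) × (126/37196.8) = -0.2504…

-0.25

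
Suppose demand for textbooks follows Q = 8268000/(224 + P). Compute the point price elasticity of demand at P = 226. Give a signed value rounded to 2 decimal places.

dQ/dP = −8268000/(224 + P)² = -40.8296. At P = 226, Q = 18373.3.
Ed = (dQ/dP)·(P/Q) = (-40.8296) × (226/18373.3) = -0.5022…

-0.50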